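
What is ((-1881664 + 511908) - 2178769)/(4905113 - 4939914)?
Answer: 3548525/34801 ≈ 101.97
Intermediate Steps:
((-1881664 + 511908) - 2178769)/(4905113 - 4939914) = (-1369756 - 2178769)/(-34801) = -3548525*(-1/34801) = 3548525/34801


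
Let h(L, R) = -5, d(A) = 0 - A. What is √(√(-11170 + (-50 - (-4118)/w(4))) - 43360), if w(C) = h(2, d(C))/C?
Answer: √(-1084000 + 10*I*√90715)/5 ≈ 0.28928 + 208.23*I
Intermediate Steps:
d(A) = -A
w(C) = -5/C
√(√(-11170 + (-50 - (-4118)/w(4))) - 43360) = √(√(-11170 + (-50 - (-4118)/((-5/4)))) - 43360) = √(√(-11170 + (-50 - (-4118)/((-5*¼)))) - 43360) = √(√(-11170 + (-50 - (-4118)/(-5/4))) - 43360) = √(√(-11170 + (-50 - (-4118)*(-4)/5)) - 43360) = √(√(-11170 + (-50 - 71*232/5)) - 43360) = √(√(-11170 + (-50 - 16472/5)) - 43360) = √(√(-11170 - 16722/5) - 43360) = √(√(-72572/5) - 43360) = √(2*I*√90715/5 - 43360) = √(-43360 + 2*I*√90715/5)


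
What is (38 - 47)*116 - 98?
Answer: -1142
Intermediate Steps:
(38 - 47)*116 - 98 = -9*116 - 98 = -1044 - 98 = -1142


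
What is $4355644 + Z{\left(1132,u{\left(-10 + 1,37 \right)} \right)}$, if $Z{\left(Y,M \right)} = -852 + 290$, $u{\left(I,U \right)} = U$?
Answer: $4355082$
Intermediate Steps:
$Z{\left(Y,M \right)} = -562$
$4355644 + Z{\left(1132,u{\left(-10 + 1,37 \right)} \right)} = 4355644 - 562 = 4355082$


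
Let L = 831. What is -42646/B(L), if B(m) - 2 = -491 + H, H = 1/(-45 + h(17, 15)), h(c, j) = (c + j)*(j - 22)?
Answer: 5735887/65771 ≈ 87.210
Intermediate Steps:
h(c, j) = (-22 + j)*(c + j) (h(c, j) = (c + j)*(-22 + j) = (-22 + j)*(c + j))
H = -1/269 (H = 1/(-45 + (15**2 - 22*17 - 22*15 + 17*15)) = 1/(-45 + (225 - 374 - 330 + 255)) = 1/(-45 - 224) = 1/(-269) = -1/269 ≈ -0.0037175)
B(m) = -131542/269 (B(m) = 2 + (-491 - 1/269) = 2 - 132080/269 = -131542/269)
-42646/B(L) = -42646/(-131542/269) = -42646*(-269/131542) = 5735887/65771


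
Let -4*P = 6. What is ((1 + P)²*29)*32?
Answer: 232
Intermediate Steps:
P = -3/2 (P = -¼*6 = -3/2 ≈ -1.5000)
((1 + P)²*29)*32 = ((1 - 3/2)²*29)*32 = ((-½)²*29)*32 = ((¼)*29)*32 = (29/4)*32 = 232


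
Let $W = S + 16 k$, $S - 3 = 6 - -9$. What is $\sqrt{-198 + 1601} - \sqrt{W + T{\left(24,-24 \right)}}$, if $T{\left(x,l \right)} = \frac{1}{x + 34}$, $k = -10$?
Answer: $\sqrt{1403} - \frac{3 i \sqrt{53070}}{58} \approx 37.457 - 11.916 i$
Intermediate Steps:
$S = 18$ ($S = 3 + \left(6 - -9\right) = 3 + \left(6 + 9\right) = 3 + 15 = 18$)
$T{\left(x,l \right)} = \frac{1}{34 + x}$
$W = -142$ ($W = 18 + 16 \left(-10\right) = 18 - 160 = -142$)
$\sqrt{-198 + 1601} - \sqrt{W + T{\left(24,-24 \right)}} = \sqrt{-198 + 1601} - \sqrt{-142 + \frac{1}{34 + 24}} = \sqrt{1403} - \sqrt{-142 + \frac{1}{58}} = \sqrt{1403} - \sqrt{- \frac{8235}{58}} = \sqrt{1403} - \frac{3 i \sqrt{53070}}{58}$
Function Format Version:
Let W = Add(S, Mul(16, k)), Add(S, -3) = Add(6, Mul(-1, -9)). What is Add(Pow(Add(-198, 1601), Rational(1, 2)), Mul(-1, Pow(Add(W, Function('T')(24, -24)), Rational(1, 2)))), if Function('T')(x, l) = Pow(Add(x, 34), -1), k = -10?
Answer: Add(Pow(1403, Rational(1, 2)), Mul(Rational(-3, 58), I, Pow(53070, Rational(1, 2)))) ≈ Add(37.457, Mul(-11.916, I))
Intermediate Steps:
S = 18 (S = Add(3, Add(6, Mul(-1, -9))) = Add(3, Add(6, 9)) = Add(3, 15) = 18)
Function('T')(x, l) = Pow(Add(34, x), -1)
W = -142 (W = Add(18, Mul(16, -10)) = Add(18, -160) = -142)
Add(Pow(Add(-198, 1601), Rational(1, 2)), Mul(-1, Pow(Add(W, Function('T')(24, -24)), Rational(1, 2)))) = Add(Pow(Add(-198, 1601), Rational(1, 2)), Mul(-1, Pow(Add(-142, Pow(Add(34, 24), -1)), Rational(1, 2)))) = Add(Pow(1403, Rational(1, 2)), Mul(-1, Pow(Add(-142, Pow(58, -1)), Rational(1, 2)))) = Add(Pow(1403, Rational(1, 2)), Mul(-1, Pow(Add(-142, Rational(1, 58)), Rational(1, 2)))) = Add(Pow(1403, Rational(1, 2)), Mul(-1, Pow(Rational(-8235, 58), Rational(1, 2)))) = Add(Pow(1403, Rational(1, 2)), Mul(-1, Mul(Rational(3, 58), I, Pow(53070, Rational(1, 2))))) = Add(Pow(1403, Rational(1, 2)), Mul(Rational(-3, 58), I, Pow(53070, Rational(1, 2))))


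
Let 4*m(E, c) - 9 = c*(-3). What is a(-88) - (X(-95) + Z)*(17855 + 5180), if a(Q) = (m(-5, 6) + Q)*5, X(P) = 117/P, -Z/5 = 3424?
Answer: 29973420981/76 ≈ 3.9439e+8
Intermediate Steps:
m(E, c) = 9/4 - 3*c/4 (m(E, c) = 9/4 + (c*(-3))/4 = 9/4 + (-3*c)/4 = 9/4 - 3*c/4)
Z = -17120 (Z = -5*3424 = -17120)
a(Q) = -45/4 + 5*Q (a(Q) = ((9/4 - 3/4*6) + Q)*5 = ((9/4 - 9/2) + Q)*5 = (-9/4 + Q)*5 = -45/4 + 5*Q)
a(-88) - (X(-95) + Z)*(17855 + 5180) = (-45/4 + 5*(-88)) - (117/(-95) - 17120)*(17855 + 5180) = (-45/4 - 440) - (117*(-1/95) - 17120)*23035 = -1805/4 - (-117/95 - 17120)*23035 = -1805/4 - (-1626517)*23035/95 = -1805/4 - 1*(-7493363819/19) = -1805/4 + 7493363819/19 = 29973420981/76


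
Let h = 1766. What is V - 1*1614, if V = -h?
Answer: -3380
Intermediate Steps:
V = -1766 (V = -1*1766 = -1766)
V - 1*1614 = -1766 - 1*1614 = -1766 - 1614 = -3380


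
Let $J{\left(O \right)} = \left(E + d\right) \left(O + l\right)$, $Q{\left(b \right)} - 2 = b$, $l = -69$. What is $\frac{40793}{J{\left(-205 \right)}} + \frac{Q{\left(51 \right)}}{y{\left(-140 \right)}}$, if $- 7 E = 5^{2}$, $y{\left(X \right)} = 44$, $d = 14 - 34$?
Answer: $\frac{680017}{90420} \approx 7.5206$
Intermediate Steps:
$d = -20$
$E = - \frac{25}{7}$ ($E = - \frac{5^{2}}{7} = \left(- \frac{1}{7}\right) 25 = - \frac{25}{7} \approx -3.5714$)
$Q{\left(b \right)} = 2 + b$
$J{\left(O \right)} = \frac{11385}{7} - \frac{165 O}{7}$ ($J{\left(O \right)} = \left(- \frac{25}{7} - 20\right) \left(O - 69\right) = - \frac{165 \left(-69 + O\right)}{7} = \frac{11385}{7} - \frac{165 O}{7}$)
$\frac{40793}{J{\left(-205 \right)}} + \frac{Q{\left(51 \right)}}{y{\left(-140 \right)}} = \frac{40793}{\frac{11385}{7} - - \frac{33825}{7}} + \frac{2 + 51}{44} = \frac{40793}{\frac{11385}{7} + \frac{33825}{7}} + 53 \cdot \frac{1}{44} = \frac{40793}{\frac{45210}{7}} + \frac{53}{44} = 40793 \cdot \frac{7}{45210} + \frac{53}{44} = \frac{285551}{45210} + \frac{53}{44} = \frac{680017}{90420}$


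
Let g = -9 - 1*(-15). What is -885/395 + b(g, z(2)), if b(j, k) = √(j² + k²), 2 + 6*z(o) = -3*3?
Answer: -177/79 + √1417/6 ≈ 4.0333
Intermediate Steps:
g = 6 (g = -9 + 15 = 6)
z(o) = -11/6 (z(o) = -⅓ + (-3*3)/6 = -⅓ + (⅙)*(-9) = -⅓ - 3/2 = -11/6)
-885/395 + b(g, z(2)) = -885/395 + √(6² + (-11/6)²) = -885*1/395 + √(36 + 121/36) = -177/79 + √(1417/36) = -177/79 + √1417/6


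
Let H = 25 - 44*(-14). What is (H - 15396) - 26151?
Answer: -40906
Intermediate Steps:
H = 641 (H = 25 + 616 = 641)
(H - 15396) - 26151 = (641 - 15396) - 26151 = -14755 - 26151 = -40906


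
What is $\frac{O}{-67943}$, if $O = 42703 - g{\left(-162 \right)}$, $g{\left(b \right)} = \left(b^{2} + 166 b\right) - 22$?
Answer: $- \frac{43373}{67943} \approx -0.63837$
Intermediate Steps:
$g{\left(b \right)} = -22 + b^{2} + 166 b$
$O = 43373$ ($O = 42703 - \left(-22 + \left(-162\right)^{2} + 166 \left(-162\right)\right) = 42703 - \left(-22 + 26244 - 26892\right) = 42703 - -670 = 42703 + 670 = 43373$)
$\frac{O}{-67943} = \frac{43373}{-67943} = 43373 \left(- \frac{1}{67943}\right) = - \frac{43373}{67943}$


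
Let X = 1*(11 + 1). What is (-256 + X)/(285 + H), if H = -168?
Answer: -244/117 ≈ -2.0855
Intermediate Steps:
X = 12 (X = 1*12 = 12)
(-256 + X)/(285 + H) = (-256 + 12)/(285 - 168) = -244/117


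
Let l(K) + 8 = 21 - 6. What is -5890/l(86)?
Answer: -5890/7 ≈ -841.43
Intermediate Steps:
l(K) = 7 (l(K) = -8 + (21 - 6) = -8 + 15 = 7)
-5890/l(86) = -5890/7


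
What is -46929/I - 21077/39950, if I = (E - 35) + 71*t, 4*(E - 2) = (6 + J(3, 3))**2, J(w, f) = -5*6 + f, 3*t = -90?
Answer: 143650803/6431950 ≈ 22.334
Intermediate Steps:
t = -30 (t = (1/3)*(-90) = -30)
J(w, f) = -30 + f
E = 449/4 (E = 2 + (6 + (-30 + 3))**2/4 = 2 + (6 - 27)**2/4 = 2 + (1/4)*(-21)**2 = 2 + (1/4)*441 = 2 + 441/4 = 449/4 ≈ 112.25)
I = -8211/4 (I = (449/4 - 35) + 71*(-30) = 309/4 - 2130 = -8211/4 ≈ -2052.8)
-46929/I - 21077/39950 = -46929/(-8211/4) - 21077/39950 = -46929*(-4/8211) - 21077*1/39950 = 62572/2737 - 21077/39950 = 143650803/6431950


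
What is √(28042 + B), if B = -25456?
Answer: √2586 ≈ 50.853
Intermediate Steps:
√(28042 + B) = √(28042 - 25456) = √2586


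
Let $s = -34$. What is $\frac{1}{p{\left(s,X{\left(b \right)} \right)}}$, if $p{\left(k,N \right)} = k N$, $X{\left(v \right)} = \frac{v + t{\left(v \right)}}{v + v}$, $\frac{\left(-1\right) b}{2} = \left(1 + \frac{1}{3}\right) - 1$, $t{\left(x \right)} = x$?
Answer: $- \frac{1}{34} \approx -0.029412$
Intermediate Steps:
$b = - \frac{2}{3}$ ($b = - 2 \left(\left(1 + \frac{1}{3}\right) - 1\right) = - 2 \left(\frac{4}{3} - 1\right) = \left(-2\right) \frac{1}{3} = - \frac{2}{3} \approx -0.66667$)
$X{\left(v \right)} = 1$ ($X{\left(v \right)} = \frac{v + v}{v + v} = \frac{2 v}{2 v} = 2 v \frac{1}{2 v} = 1$)
$p{\left(k,N \right)} = N k$
$\frac{1}{p{\left(s,X{\left(b \right)} \right)}} = \frac{1}{1 \left(-34\right)} = \frac{1}{-34} = - \frac{1}{34}$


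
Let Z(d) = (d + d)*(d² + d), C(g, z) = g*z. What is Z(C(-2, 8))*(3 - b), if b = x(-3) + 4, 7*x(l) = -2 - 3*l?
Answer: 15360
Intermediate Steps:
x(l) = -2/7 - 3*l/7 (x(l) = (-2 - 3*l)/7 = -2/7 - 3*l/7)
b = 5 (b = (-2/7 - 3/7*(-3)) + 4 = (-2/7 + 9/7) + 4 = 1 + 4 = 5)
Z(d) = 2*d*(d + d²) (Z(d) = (2*d)*(d + d²) = 2*d*(d + d²))
Z(C(-2, 8))*(3 - b) = (2*(-2*8)²*(1 - 2*8))*(3 - 1*5) = (2*(-16)²*(1 - 16))*(3 - 5) = (2*256*(-15))*(-2) = -7680*(-2) = 15360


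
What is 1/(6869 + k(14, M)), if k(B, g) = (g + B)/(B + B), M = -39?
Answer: 28/192307 ≈ 0.00014560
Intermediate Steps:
k(B, g) = (B + g)/(2*B) (k(B, g) = (B + g)/((2*B)) = (B + g)*(1/(2*B)) = (B + g)/(2*B))
1/(6869 + k(14, M)) = 1/(6869 + (½)*(14 - 39)/14) = 1/(6869 + (½)*(1/14)*(-25)) = 1/(6869 - 25/28) = 1/(192307/28) = 28/192307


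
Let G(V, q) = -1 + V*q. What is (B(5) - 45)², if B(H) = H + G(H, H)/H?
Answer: 30976/25 ≈ 1239.0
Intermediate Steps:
B(H) = H + (-1 + H²)/H (B(H) = H + (-1 + H*H)/H = H + (-1 + H²)/H)
(B(5) - 45)² = ((-1/5 + 2*5) - 45)² = ((-1*⅕ + 10) - 45)² = ((-⅕ + 10) - 45)² = (49/5 - 45)² = (-176/5)² = 30976/25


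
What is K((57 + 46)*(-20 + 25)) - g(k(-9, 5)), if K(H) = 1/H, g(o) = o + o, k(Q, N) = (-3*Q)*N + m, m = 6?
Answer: -145229/515 ≈ -282.00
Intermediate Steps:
k(Q, N) = 6 - 3*N*Q (k(Q, N) = (-3*Q)*N + 6 = -3*N*Q + 6 = 6 - 3*N*Q)
g(o) = 2*o
K((57 + 46)*(-20 + 25)) - g(k(-9, 5)) = 1/((57 + 46)*(-20 + 25)) - 2*(6 - 3*5*(-9)) = 1/(103*5) - 2*(6 + 135) = 1/515 - 2*141 = 1/515 - 1*282 = 1/515 - 282 = -145229/515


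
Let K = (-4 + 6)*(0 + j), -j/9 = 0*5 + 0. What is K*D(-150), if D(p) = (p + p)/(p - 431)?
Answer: 0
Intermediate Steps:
j = 0 (j = -9*(0*5 + 0) = -9*(0 + 0) = -9*0 = 0)
K = 0 (K = (-4 + 6)*(0 + 0) = 2*0 = 0)
D(p) = 2*p/(-431 + p) (D(p) = (2*p)/(-431 + p) = 2*p/(-431 + p))
K*D(-150) = 0*(2*(-150)/(-431 - 150)) = 0*(2*(-150)/(-581)) = 0*(2*(-150)*(-1/581)) = 0*(300/581) = 0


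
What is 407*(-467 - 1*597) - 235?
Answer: -433283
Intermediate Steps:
407*(-467 - 1*597) - 235 = 407*(-467 - 597) - 235 = 407*(-1064) - 235 = -433048 - 235 = -433283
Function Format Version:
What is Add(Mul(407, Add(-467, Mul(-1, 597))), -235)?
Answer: -433283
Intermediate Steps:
Add(Mul(407, Add(-467, Mul(-1, 597))), -235) = Add(Mul(407, Add(-467, -597)), -235) = Add(Mul(407, -1064), -235) = Add(-433048, -235) = -433283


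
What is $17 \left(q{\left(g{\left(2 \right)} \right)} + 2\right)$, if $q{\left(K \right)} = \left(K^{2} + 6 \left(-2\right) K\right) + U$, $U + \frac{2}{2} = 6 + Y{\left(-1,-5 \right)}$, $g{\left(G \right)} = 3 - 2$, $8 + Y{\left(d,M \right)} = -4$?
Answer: $-272$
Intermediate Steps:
$Y{\left(d,M \right)} = -12$ ($Y{\left(d,M \right)} = -8 - 4 = -12$)
$g{\left(G \right)} = 1$ ($g{\left(G \right)} = 3 - 2 = 1$)
$U = -7$ ($U = -1 + \left(6 - 12\right) = -1 - 6 = -7$)
$q{\left(K \right)} = -7 + K^{2} - 12 K$ ($q{\left(K \right)} = \left(K^{2} + 6 \left(-2\right) K\right) - 7 = \left(K^{2} - 12 K\right) - 7 = -7 + K^{2} - 12 K$)
$17 \left(q{\left(g{\left(2 \right)} \right)} + 2\right) = 17 \left(\left(-7 + 1^{2} - 12\right) + 2\right) = 17 \left(\left(-7 + 1 - 12\right) + 2\right) = 17 \left(-18 + 2\right) = 17 \left(-16\right) = -272$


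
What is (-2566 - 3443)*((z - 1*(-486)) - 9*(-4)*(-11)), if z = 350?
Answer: -2643960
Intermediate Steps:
(-2566 - 3443)*((z - 1*(-486)) - 9*(-4)*(-11)) = (-2566 - 3443)*((350 - 1*(-486)) - 9*(-4)*(-11)) = -6009*((350 + 486) + 36*(-11)) = -6009*(836 - 396) = -6009*440 = -2643960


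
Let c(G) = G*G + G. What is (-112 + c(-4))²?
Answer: 10000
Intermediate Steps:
c(G) = G + G² (c(G) = G² + G = G + G²)
(-112 + c(-4))² = (-112 - 4*(1 - 4))² = (-112 - 4*(-3))² = (-112 + 12)² = (-100)² = 10000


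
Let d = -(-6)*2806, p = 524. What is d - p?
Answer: 16312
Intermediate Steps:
d = 16836 (d = -6*(-2806) = 16836)
d - p = 16836 - 1*524 = 16836 - 524 = 16312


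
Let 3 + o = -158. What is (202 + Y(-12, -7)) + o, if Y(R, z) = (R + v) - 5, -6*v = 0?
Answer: 24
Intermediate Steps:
v = 0 (v = -⅙*0 = 0)
o = -161 (o = -3 - 158 = -161)
Y(R, z) = -5 + R (Y(R, z) = (R + 0) - 5 = R - 5 = -5 + R)
(202 + Y(-12, -7)) + o = (202 + (-5 - 12)) - 161 = (202 - 17) - 161 = 185 - 161 = 24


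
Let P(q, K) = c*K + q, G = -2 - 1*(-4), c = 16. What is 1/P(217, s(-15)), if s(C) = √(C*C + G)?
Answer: -217/11023 + 16*√227/11023 ≈ 0.0021831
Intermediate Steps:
G = 2 (G = -2 + 4 = 2)
s(C) = √(2 + C²) (s(C) = √(C*C + 2) = √(C² + 2) = √(2 + C²))
P(q, K) = q + 16*K (P(q, K) = 16*K + q = q + 16*K)
1/P(217, s(-15)) = 1/(217 + 16*√(2 + (-15)²)) = 1/(217 + 16*√(2 + 225)) = 1/(217 + 16*√227)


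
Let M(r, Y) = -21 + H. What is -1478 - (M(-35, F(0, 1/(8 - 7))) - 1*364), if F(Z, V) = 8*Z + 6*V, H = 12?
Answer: -1105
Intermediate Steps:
F(Z, V) = 6*V + 8*Z
M(r, Y) = -9 (M(r, Y) = -21 + 12 = -9)
-1478 - (M(-35, F(0, 1/(8 - 7))) - 1*364) = -1478 - (-9 - 1*364) = -1478 - (-9 - 364) = -1478 - 1*(-373) = -1478 + 373 = -1105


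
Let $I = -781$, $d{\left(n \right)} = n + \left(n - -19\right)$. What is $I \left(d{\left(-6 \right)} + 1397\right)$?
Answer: $-1096524$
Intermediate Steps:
$d{\left(n \right)} = 19 + 2 n$ ($d{\left(n \right)} = n + \left(n + 19\right) = n + \left(19 + n\right) = 19 + 2 n$)
$I \left(d{\left(-6 \right)} + 1397\right) = - 781 \left(\left(19 + 2 \left(-6\right)\right) + 1397\right) = - 781 \left(\left(19 - 12\right) + 1397\right) = - 781 \left(7 + 1397\right) = \left(-781\right) 1404 = -1096524$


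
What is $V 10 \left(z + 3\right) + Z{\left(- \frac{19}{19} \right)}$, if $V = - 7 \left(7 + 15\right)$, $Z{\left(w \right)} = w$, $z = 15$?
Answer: $-27721$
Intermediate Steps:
$V = -154$ ($V = \left(-7\right) 22 = -154$)
$V 10 \left(z + 3\right) + Z{\left(- \frac{19}{19} \right)} = - 154 \cdot 10 \left(15 + 3\right) - \frac{19}{19} = - 154 \cdot 10 \cdot 18 - 1 = \left(-154\right) 180 - 1 = -27720 - 1 = -27721$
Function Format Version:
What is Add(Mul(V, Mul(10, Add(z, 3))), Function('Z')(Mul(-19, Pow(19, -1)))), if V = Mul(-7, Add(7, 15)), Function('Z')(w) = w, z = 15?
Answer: -27721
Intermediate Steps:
V = -154 (V = Mul(-7, 22) = -154)
Add(Mul(V, Mul(10, Add(z, 3))), Function('Z')(Mul(-19, Pow(19, -1)))) = Add(Mul(-154, Mul(10, Add(15, 3))), Mul(-19, Pow(19, -1))) = Add(Mul(-154, Mul(10, 18)), Mul(-19, Rational(1, 19))) = Add(Mul(-154, 180), -1) = Add(-27720, -1) = -27721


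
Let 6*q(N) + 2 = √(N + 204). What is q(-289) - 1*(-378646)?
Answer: 1135937/3 + I*√85/6 ≈ 3.7865e+5 + 1.5366*I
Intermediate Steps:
q(N) = -⅓ + √(204 + N)/6 (q(N) = -⅓ + √(N + 204)/6 = -⅓ + √(204 + N)/6)
q(-289) - 1*(-378646) = (-⅓ + √(204 - 289)/6) - 1*(-378646) = (-⅓ + √(-85)/6) + 378646 = (-⅓ + (I*√85)/6) + 378646 = (-⅓ + I*√85/6) + 378646 = 1135937/3 + I*√85/6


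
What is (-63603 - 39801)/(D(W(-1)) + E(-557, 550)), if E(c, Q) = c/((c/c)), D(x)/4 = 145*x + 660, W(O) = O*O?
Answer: -103404/2663 ≈ -38.830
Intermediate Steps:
W(O) = O²
D(x) = 2640 + 580*x (D(x) = 4*(145*x + 660) = 4*(660 + 145*x) = 2640 + 580*x)
E(c, Q) = c (E(c, Q) = c/1 = c*1 = c)
(-63603 - 39801)/(D(W(-1)) + E(-557, 550)) = (-63603 - 39801)/((2640 + 580*(-1)²) - 557) = -103404/((2640 + 580*1) - 557) = -103404/((2640 + 580) - 557) = -103404/(3220 - 557) = -103404/2663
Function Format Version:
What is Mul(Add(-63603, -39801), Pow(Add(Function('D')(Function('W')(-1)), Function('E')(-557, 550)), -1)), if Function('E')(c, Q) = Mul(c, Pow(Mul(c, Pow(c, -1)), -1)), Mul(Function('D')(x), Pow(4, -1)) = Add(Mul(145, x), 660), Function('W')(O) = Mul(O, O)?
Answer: Rational(-103404, 2663) ≈ -38.830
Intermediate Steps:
Function('W')(O) = Pow(O, 2)
Function('D')(x) = Add(2640, Mul(580, x)) (Function('D')(x) = Mul(4, Add(Mul(145, x), 660)) = Mul(4, Add(660, Mul(145, x))) = Add(2640, Mul(580, x)))
Function('E')(c, Q) = c (Function('E')(c, Q) = Mul(c, Pow(1, -1)) = Mul(c, 1) = c)
Mul(Add(-63603, -39801), Pow(Add(Function('D')(Function('W')(-1)), Function('E')(-557, 550)), -1)) = Mul(Add(-63603, -39801), Pow(Add(Add(2640, Mul(580, Pow(-1, 2))), -557), -1)) = Mul(-103404, Pow(Add(Add(2640, Mul(580, 1)), -557), -1)) = Mul(-103404, Pow(Add(Add(2640, 580), -557), -1)) = Mul(-103404, Pow(Add(3220, -557), -1)) = Mul(-103404, Pow(2663, -1)) = Mul(-103404, Rational(1, 2663)) = Rational(-103404, 2663)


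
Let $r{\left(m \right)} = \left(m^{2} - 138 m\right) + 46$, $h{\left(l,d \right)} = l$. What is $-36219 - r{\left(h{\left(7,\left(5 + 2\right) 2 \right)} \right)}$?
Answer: $-35348$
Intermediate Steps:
$r{\left(m \right)} = 46 + m^{2} - 138 m$
$-36219 - r{\left(h{\left(7,\left(5 + 2\right) 2 \right)} \right)} = -36219 - \left(46 + 7^{2} - 966\right) = -36219 - \left(46 + 49 - 966\right) = -36219 - -871 = -36219 + 871 = -35348$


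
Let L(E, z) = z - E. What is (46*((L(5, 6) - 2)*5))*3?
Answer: -690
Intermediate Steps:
(46*((L(5, 6) - 2)*5))*3 = (46*(((6 - 1*5) - 2)*5))*3 = (46*(((6 - 5) - 2)*5))*3 = (46*((1 - 2)*5))*3 = (46*(-1*5))*3 = (46*(-5))*3 = -230*3 = -690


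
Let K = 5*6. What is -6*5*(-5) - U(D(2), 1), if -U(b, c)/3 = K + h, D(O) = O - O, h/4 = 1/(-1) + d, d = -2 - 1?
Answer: 192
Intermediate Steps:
d = -3
K = 30
h = -16 (h = 4*(1/(-1) - 3) = 4*(-1 - 3) = 4*(-4) = -16)
D(O) = 0
U(b, c) = -42 (U(b, c) = -3*(30 - 16) = -3*14 = -42)
-6*5*(-5) - U(D(2), 1) = -6*5*(-5) - 1*(-42) = -30*(-5) + 42 = 150 + 42 = 192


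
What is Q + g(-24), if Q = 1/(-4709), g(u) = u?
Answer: -113017/4709 ≈ -24.000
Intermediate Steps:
Q = -1/4709 ≈ -0.00021236
Q + g(-24) = -1/4709 - 24 = -113017/4709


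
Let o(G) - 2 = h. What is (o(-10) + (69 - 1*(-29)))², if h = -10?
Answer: 8100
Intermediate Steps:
o(G) = -8 (o(G) = 2 - 10 = -8)
(o(-10) + (69 - 1*(-29)))² = (-8 + (69 - 1*(-29)))² = (-8 + (69 + 29))² = (-8 + 98)² = 90² = 8100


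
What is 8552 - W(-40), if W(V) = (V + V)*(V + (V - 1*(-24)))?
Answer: 4072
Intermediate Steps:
W(V) = 2*V*(24 + 2*V) (W(V) = (2*V)*(V + (V + 24)) = (2*V)*(V + (24 + V)) = (2*V)*(24 + 2*V) = 2*V*(24 + 2*V))
8552 - W(-40) = 8552 - 4*(-40)*(12 - 40) = 8552 - 4*(-40)*(-28) = 8552 - 1*4480 = 8552 - 4480 = 4072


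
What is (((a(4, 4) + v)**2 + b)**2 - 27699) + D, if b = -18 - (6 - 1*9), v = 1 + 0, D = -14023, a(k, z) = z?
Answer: -41622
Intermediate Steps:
v = 1
b = -15 (b = -18 - (6 - 9) = -18 - 1*(-3) = -18 + 3 = -15)
(((a(4, 4) + v)**2 + b)**2 - 27699) + D = (((4 + 1)**2 - 15)**2 - 27699) - 14023 = ((5**2 - 15)**2 - 27699) - 14023 = ((25 - 15)**2 - 27699) - 14023 = (10**2 - 27699) - 14023 = (100 - 27699) - 14023 = -27599 - 14023 = -41622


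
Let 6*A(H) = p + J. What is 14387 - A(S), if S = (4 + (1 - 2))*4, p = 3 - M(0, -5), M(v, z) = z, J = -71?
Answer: 28795/2 ≈ 14398.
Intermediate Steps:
p = 8 (p = 3 - 1*(-5) = 3 + 5 = 8)
S = 12 (S = (4 - 1)*4 = 3*4 = 12)
A(H) = -21/2 (A(H) = (8 - 71)/6 = (⅙)*(-63) = -21/2)
14387 - A(S) = 14387 - 1*(-21/2) = 14387 + 21/2 = 28795/2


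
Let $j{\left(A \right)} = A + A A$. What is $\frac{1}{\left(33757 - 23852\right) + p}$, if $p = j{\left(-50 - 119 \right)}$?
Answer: $\frac{1}{38297} \approx 2.6112 \cdot 10^{-5}$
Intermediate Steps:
$j{\left(A \right)} = A + A^{2}$
$p = 28392$ ($p = \left(-50 - 119\right) \left(1 - 169\right) = - 169 \left(1 - 169\right) = \left(-169\right) \left(-168\right) = 28392$)
$\frac{1}{\left(33757 - 23852\right) + p} = \frac{1}{\left(33757 - 23852\right) + 28392} = \frac{1}{9905 + 28392} = \frac{1}{38297}$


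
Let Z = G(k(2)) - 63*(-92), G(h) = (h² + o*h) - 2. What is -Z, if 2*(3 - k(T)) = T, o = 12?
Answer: -5822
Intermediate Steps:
k(T) = 3 - T/2
G(h) = -2 + h² + 12*h (G(h) = (h² + 12*h) - 2 = -2 + h² + 12*h)
Z = 5822 (Z = (-2 + (3 - ½*2)² + 12*(3 - ½*2)) - 63*(-92) = (-2 + (3 - 1)² + 12*(3 - 1)) + 5796 = (-2 + 2² + 12*2) + 5796 = (-2 + 4 + 24) + 5796 = 26 + 5796 = 5822)
-Z = -1*5822 = -5822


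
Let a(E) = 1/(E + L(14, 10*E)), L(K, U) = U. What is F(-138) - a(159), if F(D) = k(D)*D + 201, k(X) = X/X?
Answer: 110186/1749 ≈ 62.999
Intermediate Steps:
k(X) = 1
a(E) = 1/(11*E) (a(E) = 1/(E + 10*E) = 1/(11*E))
F(D) = 201 + D (F(D) = 1*D + 201 = D + 201 = 201 + D)
F(-138) - a(159) = (201 - 138) - 1/(11*159) = 63 - 1/(11*159) = 63 - 1*1/1749 = 63 - 1/1749 = 110186/1749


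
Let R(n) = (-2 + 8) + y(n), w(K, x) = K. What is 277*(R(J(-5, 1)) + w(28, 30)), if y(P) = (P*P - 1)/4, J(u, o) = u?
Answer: 11080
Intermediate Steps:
y(P) = -1/4 + P**2/4 (y(P) = (P**2 - 1)*(1/4) = (-1 + P**2)*(1/4) = -1/4 + P**2/4)
R(n) = 23/4 + n**2/4 (R(n) = (-2 + 8) + (-1/4 + n**2/4) = 6 + (-1/4 + n**2/4) = 23/4 + n**2/4)
277*(R(J(-5, 1)) + w(28, 30)) = 277*((23/4 + (1/4)*(-5)**2) + 28) = 277*((23/4 + (1/4)*25) + 28) = 277*((23/4 + 25/4) + 28) = 277*(12 + 28) = 277*40 = 11080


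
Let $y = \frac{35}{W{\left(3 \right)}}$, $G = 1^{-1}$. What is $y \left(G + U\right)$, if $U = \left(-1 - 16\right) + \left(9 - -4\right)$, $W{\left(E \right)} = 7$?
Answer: $-15$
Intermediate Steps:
$G = 1$
$U = -4$ ($U = -17 + \left(9 + 4\right) = -17 + 13 = -4$)
$y = 5$ ($y = \frac{35}{7} = 35 \cdot \frac{1}{7} = 5$)
$y \left(G + U\right) = 5 \left(1 - 4\right) = 5 \left(-3\right) = -15$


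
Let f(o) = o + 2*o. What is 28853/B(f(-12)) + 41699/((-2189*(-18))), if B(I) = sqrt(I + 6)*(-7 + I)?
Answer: 41699/39402 + 671*I*sqrt(30)/30 ≈ 1.0583 + 122.51*I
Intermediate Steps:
f(o) = 3*o
B(I) = sqrt(6 + I)*(-7 + I)
28853/B(f(-12)) + 41699/((-2189*(-18))) = 28853/((sqrt(6 + 3*(-12))*(-7 + 3*(-12)))) + 41699/((-2189*(-18))) = 28853/((sqrt(6 - 36)*(-7 - 36))) + 41699/39402 = 28853/((sqrt(-30)*(-43))) + 41699*(1/39402) = 28853/(((I*sqrt(30))*(-43))) + 41699/39402 = 28853/((-43*I*sqrt(30))) + 41699/39402 = 28853*(I*sqrt(30)/1290) + 41699/39402 = 671*I*sqrt(30)/30 + 41699/39402 = 41699/39402 + 671*I*sqrt(30)/30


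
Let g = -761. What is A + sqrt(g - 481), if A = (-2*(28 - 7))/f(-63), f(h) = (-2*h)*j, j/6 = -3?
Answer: 1/54 + 3*I*sqrt(138) ≈ 0.018519 + 35.242*I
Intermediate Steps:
j = -18 (j = 6*(-3) = -18)
f(h) = 36*h (f(h) = -2*h*(-18) = 36*h)
A = 1/54 (A = (-2*(28 - 7))/((36*(-63))) = -2*21/(-2268) = -42*(-1/2268) = 1/54 ≈ 0.018519)
A + sqrt(g - 481) = 1/54 + sqrt(-761 - 481) = 1/54 + sqrt(-1242) = 1/54 + 3*I*sqrt(138)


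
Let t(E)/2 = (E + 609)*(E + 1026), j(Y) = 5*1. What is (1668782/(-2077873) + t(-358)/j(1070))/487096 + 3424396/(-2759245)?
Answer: -1540698127966405543/1396348528325919980 ≈ -1.1034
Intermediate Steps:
j(Y) = 5
t(E) = 2*(609 + E)*(1026 + E) (t(E) = 2*((E + 609)*(E + 1026)) = 2*((609 + E)*(1026 + E)) = 2*(609 + E)*(1026 + E))
(1668782/(-2077873) + t(-358)/j(1070))/487096 + 3424396/(-2759245) = (1668782/(-2077873) + (1249668 + 2*(-358)**2 + 3270*(-358))/5)/487096 + 3424396/(-2759245) = (1668782*(-1/2077873) + (1249668 + 2*128164 - 1170660)*(1/5))*(1/487096) + 3424396*(-1/2759245) = (-1668782/2077873 + (1249668 + 256328 - 1170660)*(1/5))*(1/487096) - 3424396/2759245 = (-1668782/2077873 + 335336*(1/5))*(1/487096) - 3424396/2759245 = (-1668782/2077873 + 335336/5)*(1/487096) - 3424396/2759245 = (696777276418/10389365)*(1/487096) - 3424396/2759245 = 348388638209/2530309067020 - 3424396/2759245 = -1540698127966405543/1396348528325919980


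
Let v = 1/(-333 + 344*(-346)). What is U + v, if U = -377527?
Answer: -45060490140/119357 ≈ -3.7753e+5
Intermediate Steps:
v = -1/119357 (v = 1/(-333 - 119024) = 1/(-119357) = -1/119357 ≈ -8.3782e-6)
U + v = -377527 - 1/119357 = -45060490140/119357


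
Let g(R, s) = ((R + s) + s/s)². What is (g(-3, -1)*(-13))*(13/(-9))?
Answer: 169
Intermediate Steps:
g(R, s) = (1 + R + s)² (g(R, s) = ((R + s) + 1)² = (1 + R + s)²)
(g(-3, -1)*(-13))*(13/(-9)) = ((1 - 3 - 1)²*(-13))*(13/(-9)) = ((-3)²*(-13))*(13*(-⅑)) = (9*(-13))*(-13/9) = -117*(-13/9) = 169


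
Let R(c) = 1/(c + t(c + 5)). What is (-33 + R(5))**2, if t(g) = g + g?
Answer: 678976/625 ≈ 1086.4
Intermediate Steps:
t(g) = 2*g
R(c) = 1/(10 + 3*c) (R(c) = 1/(c + 2*(c + 5)) = 1/(c + 2*(5 + c)) = 1/(c + (10 + 2*c)) = 1/(10 + 3*c))
(-33 + R(5))**2 = (-33 + 1/(10 + 3*5))**2 = (-33 + 1/(10 + 15))**2 = (-33 + 1/25)**2 = (-824/25)**2 = 678976/625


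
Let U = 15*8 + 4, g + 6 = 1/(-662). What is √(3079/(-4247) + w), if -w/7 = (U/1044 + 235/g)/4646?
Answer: I*√1963103178848309374/1716645894 ≈ 0.81619*I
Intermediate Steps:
g = -3973/662 (g = -6 + 1/(-662) = -6 - 1/662 = -3973/662 ≈ -6.0015)
U = 124 (U = 120 + 4 = 124)
w = 9771181/166127022 (w = -7*(124/1044 + 235/(-3973/662))/4646 = -7*(124*(1/1044) + 235*(-662/3973))/4646 = -7*(31/261 - 155570/3973)/4646 = -(-9771181)/(35757*4646) = -7*(-1395883/166127022) = 9771181/166127022 ≈ 0.058818)
√(3079/(-4247) + w) = √(3079/(-4247) + 9771181/166127022) = √(3079*(-1/4247) + 9771181/166127022) = √(-3079/4247 + 9771181/166127022) = √(-3430707263/5149937682) = I*√1963103178848309374/1716645894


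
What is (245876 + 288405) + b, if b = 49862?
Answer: 584143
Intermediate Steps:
(245876 + 288405) + b = (245876 + 288405) + 49862 = 534281 + 49862 = 584143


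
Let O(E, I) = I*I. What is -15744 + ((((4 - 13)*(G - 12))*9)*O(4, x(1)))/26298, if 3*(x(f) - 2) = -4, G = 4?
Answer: -23001968/1461 ≈ -15744.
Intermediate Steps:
x(f) = 2/3 (x(f) = 2 + (1/3)*(-4) = 2 - 4/3 = 2/3)
O(E, I) = I**2
-15744 + ((((4 - 13)*(G - 12))*9)*O(4, x(1)))/26298 = -15744 + ((((4 - 13)*(4 - 12))*9)*(2/3)**2)/26298 = -15744 + ((-9*(-8)*9)*(4/9))*(1/26298) = -15744 + ((72*9)*(4/9))*(1/26298) = -15744 + (648*(4/9))*(1/26298) = -15744 + 288*(1/26298) = -15744 + 16/1461 = -23001968/1461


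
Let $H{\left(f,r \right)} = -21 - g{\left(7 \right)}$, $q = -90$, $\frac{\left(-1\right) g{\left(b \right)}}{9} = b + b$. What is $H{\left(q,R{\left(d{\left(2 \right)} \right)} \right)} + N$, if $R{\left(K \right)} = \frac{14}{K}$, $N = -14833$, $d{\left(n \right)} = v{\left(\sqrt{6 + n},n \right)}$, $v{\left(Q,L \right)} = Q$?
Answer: $-14728$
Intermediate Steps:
$g{\left(b \right)} = - 18 b$ ($g{\left(b \right)} = - 9 \left(b + b\right) = - 9 \cdot 2 b = - 18 b$)
$d{\left(n \right)} = \sqrt{6 + n}$
$H{\left(f,r \right)} = 105$ ($H{\left(f,r \right)} = -21 - \left(-18\right) 7 = -21 - -126 = -21 + 126 = 105$)
$H{\left(q,R{\left(d{\left(2 \right)} \right)} \right)} + N = 105 - 14833 = -14728$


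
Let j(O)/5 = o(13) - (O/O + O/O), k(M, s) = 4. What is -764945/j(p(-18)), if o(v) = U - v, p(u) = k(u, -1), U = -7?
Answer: 152989/22 ≈ 6954.0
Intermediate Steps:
p(u) = 4
o(v) = -7 - v
j(O) = -110 (j(O) = 5*((-7 - 1*13) - (O/O + O/O)) = 5*((-7 - 13) - (1 + 1)) = 5*(-20 - 1*2) = 5*(-20 - 2) = 5*(-22) = -110)
-764945/j(p(-18)) = -764945/(-110) = -764945*(-1/110) = 152989/22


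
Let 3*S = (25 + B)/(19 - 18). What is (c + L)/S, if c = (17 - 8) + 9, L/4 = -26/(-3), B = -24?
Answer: 158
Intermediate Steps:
L = 104/3 (L = 4*(-26/(-3)) = 4*(-26*(-1)/3) = 4*(-13*(-⅔)) = 4*(26/3) = 104/3 ≈ 34.667)
S = ⅓ (S = ((25 - 24)/(19 - 18))/3 = (1/1)/3 = (1*1)/3 = (⅓)*1 = ⅓ ≈ 0.33333)
c = 18 (c = 9 + 9 = 18)
(c + L)/S = (18 + 104/3)/(⅓) = 3*(158/3) = 158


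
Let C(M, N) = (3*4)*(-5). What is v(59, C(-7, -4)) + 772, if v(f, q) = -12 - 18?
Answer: 742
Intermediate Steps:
C(M, N) = -60 (C(M, N) = 12*(-5) = -60)
v(f, q) = -30
v(59, C(-7, -4)) + 772 = -30 + 772 = 742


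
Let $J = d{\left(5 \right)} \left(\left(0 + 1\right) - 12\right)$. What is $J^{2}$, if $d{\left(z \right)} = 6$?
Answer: $4356$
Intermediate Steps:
$J = -66$ ($J = 6 \left(\left(0 + 1\right) - 12\right) = 6 \left(1 - 12\right) = 6 \left(-11\right) = -66$)
$J^{2} = \left(-66\right)^{2} = 4356$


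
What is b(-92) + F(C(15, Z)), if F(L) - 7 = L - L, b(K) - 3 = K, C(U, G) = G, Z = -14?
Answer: -82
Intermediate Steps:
b(K) = 3 + K
F(L) = 7 (F(L) = 7 + (L - L) = 7 + 0 = 7)
b(-92) + F(C(15, Z)) = (3 - 92) + 7 = -89 + 7 = -82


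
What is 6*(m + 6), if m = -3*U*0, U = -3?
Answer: 36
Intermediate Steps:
m = 0 (m = -3*(-3)*0 = 9*0 = 0)
6*(m + 6) = 6*(0 + 6) = 6*6 = 36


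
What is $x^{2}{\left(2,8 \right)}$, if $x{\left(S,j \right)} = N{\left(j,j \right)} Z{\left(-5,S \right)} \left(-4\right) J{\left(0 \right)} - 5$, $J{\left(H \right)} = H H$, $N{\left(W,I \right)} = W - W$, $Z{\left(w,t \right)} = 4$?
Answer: $25$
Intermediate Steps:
$N{\left(W,I \right)} = 0$
$J{\left(H \right)} = H^{2}$
$x{\left(S,j \right)} = -5$ ($x{\left(S,j \right)} = 0 \cdot 4 \left(-4\right) 0^{2} - 5 = 0 \left(-4\right) 0 - 5 = 0 \cdot 0 - 5 = 0 - 5 = -5$)
$x^{2}{\left(2,8 \right)} = \left(-5\right)^{2} = 25$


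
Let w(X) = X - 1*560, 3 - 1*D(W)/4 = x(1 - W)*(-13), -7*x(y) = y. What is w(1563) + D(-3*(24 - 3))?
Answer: 3777/7 ≈ 539.57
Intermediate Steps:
x(y) = -y/7
D(W) = 32/7 + 52*W/7 (D(W) = 12 - 4*(-(1 - W)/7)*(-13) = 12 - 4*(-⅐ + W/7)*(-13) = 12 - 4*(13/7 - 13*W/7) = 12 + (-52/7 + 52*W/7) = 32/7 + 52*W/7)
w(X) = -560 + X (w(X) = X - 560 = -560 + X)
w(1563) + D(-3*(24 - 3)) = (-560 + 1563) + (32/7 + 52*(-3*(24 - 3))/7) = 1003 + (32/7 + 52*(-3*21)/7) = 1003 + (32/7 + (52/7)*(-63)) = 1003 + (32/7 - 468) = 1003 - 3244/7 = 3777/7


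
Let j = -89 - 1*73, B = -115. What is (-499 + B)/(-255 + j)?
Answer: 614/417 ≈ 1.4724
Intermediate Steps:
j = -162 (j = -89 - 73 = -162)
(-499 + B)/(-255 + j) = (-499 - 115)/(-255 - 162) = -614/(-417) = -614*(-1/417) = 614/417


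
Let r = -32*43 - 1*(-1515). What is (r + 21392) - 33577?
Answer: -12046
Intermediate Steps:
r = 139 (r = -1376 + 1515 = 139)
(r + 21392) - 33577 = (139 + 21392) - 33577 = 21531 - 33577 = -12046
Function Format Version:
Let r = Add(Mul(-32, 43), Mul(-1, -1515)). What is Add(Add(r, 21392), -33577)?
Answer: -12046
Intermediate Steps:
r = 139 (r = Add(-1376, 1515) = 139)
Add(Add(r, 21392), -33577) = Add(Add(139, 21392), -33577) = Add(21531, -33577) = -12046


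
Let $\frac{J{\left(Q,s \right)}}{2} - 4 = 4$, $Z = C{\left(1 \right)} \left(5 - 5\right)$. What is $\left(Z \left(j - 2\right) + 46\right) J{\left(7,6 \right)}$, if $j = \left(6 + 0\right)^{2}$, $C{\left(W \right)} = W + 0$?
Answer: $736$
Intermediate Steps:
$C{\left(W \right)} = W$
$Z = 0$ ($Z = 1 \left(5 - 5\right) = 1 \cdot 0 = 0$)
$J{\left(Q,s \right)} = 16$ ($J{\left(Q,s \right)} = 8 + 2 \cdot 4 = 8 + 8 = 16$)
$j = 36$ ($j = 6^{2} = 36$)
$\left(Z \left(j - 2\right) + 46\right) J{\left(7,6 \right)} = \left(0 \left(36 - 2\right) + 46\right) 16 = \left(0 \cdot 34 + 46\right) 16 = \left(0 + 46\right) 16 = 46 \cdot 16 = 736$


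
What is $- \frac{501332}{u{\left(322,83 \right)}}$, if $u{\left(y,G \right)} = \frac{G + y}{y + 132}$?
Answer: $- \frac{227604728}{405} \approx -5.6199 \cdot 10^{5}$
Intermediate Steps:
$u{\left(y,G \right)} = \frac{G + y}{132 + y}$
$- \frac{501332}{u{\left(322,83 \right)}} = - \frac{501332}{\frac{1}{132 + 322} \left(83 + 322\right)} = - \frac{501332}{\frac{1}{454} \cdot 405} = - \frac{501332}{\frac{405}{454}} = \left(-501332\right) \frac{454}{405} = - \frac{227604728}{405}$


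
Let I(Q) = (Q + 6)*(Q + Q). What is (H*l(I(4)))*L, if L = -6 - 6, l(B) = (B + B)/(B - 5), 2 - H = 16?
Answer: 1792/5 ≈ 358.40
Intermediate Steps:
H = -14 (H = 2 - 1*16 = 2 - 16 = -14)
I(Q) = 2*Q*(6 + Q) (I(Q) = (6 + Q)*(2*Q) = 2*Q*(6 + Q))
l(B) = 2*B/(-5 + B) (l(B) = (2*B)/(-5 + B) = 2*B/(-5 + B))
L = -12
(H*l(I(4)))*L = -28*2*4*(6 + 4)/(-5 + 2*4*(6 + 4))*(-12) = -28*2*4*10/(-5 + 2*4*10)*(-12) = -28*80/(-5 + 80)*(-12) = -28*80/75*(-12) = -14*32/15*(-12) = -448/15*(-12) = 1792/5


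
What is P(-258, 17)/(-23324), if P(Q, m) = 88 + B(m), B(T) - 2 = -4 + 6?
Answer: -23/5831 ≈ -0.0039444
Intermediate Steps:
B(T) = 4 (B(T) = 2 + (-4 + 6) = 2 + 2 = 4)
P(Q, m) = 92 (P(Q, m) = 88 + 4 = 92)
P(-258, 17)/(-23324) = 92/(-23324) = 92*(-1/23324) = -23/5831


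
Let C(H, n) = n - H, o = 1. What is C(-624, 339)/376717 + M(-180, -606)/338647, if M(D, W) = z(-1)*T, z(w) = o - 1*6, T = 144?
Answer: 54880821/127574081899 ≈ 0.00043019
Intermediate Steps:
z(w) = -5 (z(w) = 1 - 1*6 = 1 - 6 = -5)
M(D, W) = -720 (M(D, W) = -5*144 = -720)
C(-624, 339)/376717 + M(-180, -606)/338647 = (339 - 1*(-624))/376717 - 720/338647 = (339 + 624)*(1/376717) - 720*1/338647 = 963*(1/376717) - 720/338647 = 963/376717 - 720/338647 = 54880821/127574081899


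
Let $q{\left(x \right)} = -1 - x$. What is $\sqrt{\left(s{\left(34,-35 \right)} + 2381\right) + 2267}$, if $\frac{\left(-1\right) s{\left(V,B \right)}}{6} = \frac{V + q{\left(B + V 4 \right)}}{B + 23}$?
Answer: $\sqrt{4614} \approx 67.926$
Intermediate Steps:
$s{\left(V,B \right)} = - \frac{6 \left(-1 - B - 3 V\right)}{23 + B}$ ($s{\left(V,B \right)} = - 6 \frac{V - \left(1 + B + V 4\right)}{B + 23} = - 6 \frac{V - \left(1 + B + 4 V\right)}{23 + B} = - 6 \frac{-1 - B - 3 V}{23 + B} = - \frac{6 \left(-1 - B - 3 V\right)}{23 + B}$)
$\sqrt{\left(s{\left(34,-35 \right)} + 2381\right) + 2267} = \sqrt{\left(\frac{6 \left(1 - 35 + 3 \cdot 34\right)}{23 - 35} + 2381\right) + 2267} = \sqrt{\left(\frac{6 \left(1 - 35 + 102\right)}{-12} + 2381\right) + 2267} = \sqrt{\left(6 \left(- \frac{1}{12}\right) 68 + 2381\right) + 2267} = \sqrt{\left(-34 + 2381\right) + 2267} = \sqrt{2347 + 2267} = \sqrt{4614}$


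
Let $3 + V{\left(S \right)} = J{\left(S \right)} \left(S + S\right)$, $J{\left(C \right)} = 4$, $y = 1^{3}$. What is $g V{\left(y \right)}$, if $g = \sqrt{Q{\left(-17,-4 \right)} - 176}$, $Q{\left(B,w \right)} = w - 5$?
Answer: $5 i \sqrt{185} \approx 68.007 i$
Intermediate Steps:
$Q{\left(B,w \right)} = -5 + w$ ($Q{\left(B,w \right)} = w - 5 = -5 + w$)
$y = 1$
$V{\left(S \right)} = -3 + 8 S$ ($V{\left(S \right)} = -3 + 4 \left(S + S\right) = -3 + 4 \cdot 2 S = -3 + 8 S$)
$g = i \sqrt{185}$ ($g = \sqrt{\left(-5 - 4\right) - 176} = \sqrt{-9 - 176} = \sqrt{-185} = i \sqrt{185} \approx 13.601 i$)
$g V{\left(y \right)} = i \sqrt{185} \left(-3 + 8 \cdot 1\right) = i \sqrt{185} \left(-3 + 8\right) = i \sqrt{185} \cdot 5 = 5 i \sqrt{185}$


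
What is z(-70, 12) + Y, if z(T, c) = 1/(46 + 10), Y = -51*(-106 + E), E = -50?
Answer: 445537/56 ≈ 7956.0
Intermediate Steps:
Y = 7956 (Y = -51*(-106 - 50) = -51*(-156) = 7956)
z(T, c) = 1/56
z(-70, 12) + Y = 1/56 + 7956 = 445537/56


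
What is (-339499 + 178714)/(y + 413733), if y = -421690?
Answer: 160785/7957 ≈ 20.207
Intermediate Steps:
(-339499 + 178714)/(y + 413733) = (-339499 + 178714)/(-421690 + 413733) = -160785/(-7957) = -160785*(-1/7957) = 160785/7957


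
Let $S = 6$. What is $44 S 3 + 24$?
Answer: $816$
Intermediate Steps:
$44 S 3 + 24 = 44 \cdot 6 \cdot 3 + 24 = 44 \cdot 18 + 24 = 792 + 24 = 816$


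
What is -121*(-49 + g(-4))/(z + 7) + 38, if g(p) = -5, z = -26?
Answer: -5812/19 ≈ -305.89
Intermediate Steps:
-121*(-49 + g(-4))/(z + 7) + 38 = -121*(-49 - 5)/(-26 + 7) + 38 = -(-6534)/(-19) + 38 = -(-6534)*(-1)/19 + 38 = -121*54/19 + 38 = -6534/19 + 38 = -5812/19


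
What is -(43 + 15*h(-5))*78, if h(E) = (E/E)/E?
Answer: -3120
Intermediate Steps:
h(E) = 1/E
-(43 + 15*h(-5))*78 = -(43 + 15/(-5))*78 = -(43 + 15*(-⅕))*78 = -(43 - 3)*78 = -40*78 = -1*3120 = -3120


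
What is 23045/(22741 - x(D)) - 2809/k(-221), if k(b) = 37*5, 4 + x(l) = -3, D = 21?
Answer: -5421437/382580 ≈ -14.171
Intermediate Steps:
x(l) = -7 (x(l) = -4 - 3 = -7)
k(b) = 185
23045/(22741 - x(D)) - 2809/k(-221) = 23045/(22741 - 1*(-7)) - 2809/185 = 23045/(22741 + 7) - 2809*1/185 = 23045/22748 - 2809/185 = 23045*(1/22748) - 2809/185 = 2095/2068 - 2809/185 = -5421437/382580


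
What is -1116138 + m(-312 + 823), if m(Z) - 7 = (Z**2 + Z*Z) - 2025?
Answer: -595914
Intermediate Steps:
m(Z) = -2018 + 2*Z**2 (m(Z) = 7 + ((Z**2 + Z*Z) - 2025) = 7 + ((Z**2 + Z**2) - 2025) = 7 + (2*Z**2 - 2025) = 7 + (-2025 + 2*Z**2) = -2018 + 2*Z**2)
-1116138 + m(-312 + 823) = -1116138 + (-2018 + 2*(-312 + 823)**2) = -1116138 + (-2018 + 2*511**2) = -1116138 + (-2018 + 2*261121) = -1116138 + (-2018 + 522242) = -1116138 + 520224 = -595914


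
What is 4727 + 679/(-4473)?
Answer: 3020456/639 ≈ 4726.9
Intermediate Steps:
4727 + 679/(-4473) = 4727 + 679*(-1/4473) = 4727 - 97/639 = 3020456/639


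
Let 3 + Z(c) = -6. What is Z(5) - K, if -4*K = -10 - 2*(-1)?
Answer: -11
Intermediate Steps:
Z(c) = -9 (Z(c) = -3 - 6 = -9)
K = 2 (K = -(-10 - 2*(-1))/4 = -(-10 + 2)/4 = -¼*(-8) = 2)
Z(5) - K = -9 - 1*2 = -9 - 2 = -11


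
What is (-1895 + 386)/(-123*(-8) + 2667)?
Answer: -503/1217 ≈ -0.41331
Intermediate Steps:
(-1895 + 386)/(-123*(-8) + 2667) = -1509/(984 + 2667) = -1509/3651 = -1509*1/3651 = -503/1217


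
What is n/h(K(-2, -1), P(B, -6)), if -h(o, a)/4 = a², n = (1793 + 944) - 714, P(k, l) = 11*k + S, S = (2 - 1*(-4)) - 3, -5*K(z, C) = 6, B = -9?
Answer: -2023/36864 ≈ -0.054877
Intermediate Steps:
K(z, C) = -6/5 (K(z, C) = -⅕*6 = -6/5)
S = 3 (S = (2 + 4) - 3 = 6 - 3 = 3)
P(k, l) = 3 + 11*k (P(k, l) = 11*k + 3 = 3 + 11*k)
n = 2023 (n = 2737 - 714 = 2023)
h(o, a) = -4*a²
n/h(K(-2, -1), P(B, -6)) = 2023/((-4*(3 + 11*(-9))²)) = 2023/((-4*(3 - 99)²)) = 2023/((-4*(-96)²)) = 2023/((-4*9216)) = 2023/(-36864) = 2023*(-1/36864) = -2023/36864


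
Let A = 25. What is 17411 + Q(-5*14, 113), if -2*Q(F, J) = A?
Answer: 34797/2 ≈ 17399.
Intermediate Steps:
Q(F, J) = -25/2 (Q(F, J) = -1/2*25 = -25/2)
17411 + Q(-5*14, 113) = 17411 - 25/2 = 34797/2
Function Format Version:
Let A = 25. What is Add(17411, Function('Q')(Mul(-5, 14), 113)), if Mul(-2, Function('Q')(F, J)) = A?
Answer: Rational(34797, 2) ≈ 17399.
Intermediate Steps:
Function('Q')(F, J) = Rational(-25, 2) (Function('Q')(F, J) = Mul(Rational(-1, 2), 25) = Rational(-25, 2))
Add(17411, Function('Q')(Mul(-5, 14), 113)) = Add(17411, Rational(-25, 2)) = Rational(34797, 2)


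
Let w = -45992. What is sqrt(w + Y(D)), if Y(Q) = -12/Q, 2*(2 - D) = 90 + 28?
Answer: 2*I*sqrt(4150759)/19 ≈ 214.46*I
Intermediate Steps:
D = -57 (D = 2 - (90 + 28)/2 = 2 - 1/2*118 = 2 - 59 = -57)
sqrt(w + Y(D)) = sqrt(-45992 - 12/(-57)) = sqrt(-45992 - 12*(-1/57)) = sqrt(-45992 + 4/19) = sqrt(-873844/19) = 2*I*sqrt(4150759)/19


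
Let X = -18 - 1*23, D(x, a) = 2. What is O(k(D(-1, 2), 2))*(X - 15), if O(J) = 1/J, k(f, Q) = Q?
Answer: -28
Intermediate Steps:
X = -41 (X = -18 - 23 = -41)
O(k(D(-1, 2), 2))*(X - 15) = (-41 - 15)/2 = (½)*(-56) = -28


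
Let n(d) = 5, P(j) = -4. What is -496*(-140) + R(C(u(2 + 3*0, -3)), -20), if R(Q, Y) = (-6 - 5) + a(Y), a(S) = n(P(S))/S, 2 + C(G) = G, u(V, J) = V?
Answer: 277715/4 ≈ 69429.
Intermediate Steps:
C(G) = -2 + G
a(S) = 5/S
R(Q, Y) = -11 + 5/Y (R(Q, Y) = (-6 - 5) + 5/Y = -11 + 5/Y)
-496*(-140) + R(C(u(2 + 3*0, -3)), -20) = -496*(-140) + (-11 + 5/(-20)) = 69440 + (-11 + 5*(-1/20)) = 69440 + (-11 - 1/4) = 69440 - 45/4 = 277715/4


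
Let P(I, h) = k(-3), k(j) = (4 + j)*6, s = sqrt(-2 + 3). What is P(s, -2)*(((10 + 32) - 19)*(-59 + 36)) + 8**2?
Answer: -3110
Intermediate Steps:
s = 1 (s = sqrt(1) = 1)
k(j) = 24 + 6*j
P(I, h) = 6 (P(I, h) = 24 + 6*(-3) = 24 - 18 = 6)
P(s, -2)*(((10 + 32) - 19)*(-59 + 36)) + 8**2 = 6*(((10 + 32) - 19)*(-59 + 36)) + 8**2 = 6*((42 - 19)*(-23)) + 64 = 6*(23*(-23)) + 64 = 6*(-529) + 64 = -3174 + 64 = -3110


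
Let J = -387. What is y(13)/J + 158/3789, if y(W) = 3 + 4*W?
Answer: -16361/162927 ≈ -0.10042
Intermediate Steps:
y(13)/J + 158/3789 = (3 + 4*13)/(-387) + 158/3789 = (3 + 52)*(-1/387) + 158*(1/3789) = 55*(-1/387) + 158/3789 = -55/387 + 158/3789 = -16361/162927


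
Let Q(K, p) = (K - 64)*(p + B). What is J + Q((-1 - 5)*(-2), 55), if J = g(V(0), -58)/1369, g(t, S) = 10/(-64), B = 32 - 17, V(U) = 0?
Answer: -159461125/43808 ≈ -3640.0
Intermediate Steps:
B = 15
g(t, S) = -5/32 (g(t, S) = 10*(-1/64) = -5/32)
Q(K, p) = (-64 + K)*(15 + p) (Q(K, p) = (K - 64)*(p + 15) = (-64 + K)*(15 + p))
J = -5/43808 (J = -5/32/1369 = -5/32*1/1369 = -5/43808 ≈ -0.00011413)
J + Q((-1 - 5)*(-2), 55) = -5/43808 + (-960 - 64*55 + 15*((-1 - 5)*(-2)) + ((-1 - 5)*(-2))*55) = -5/43808 + (-960 - 3520 + 15*(-6*(-2)) - 6*(-2)*55) = -5/43808 + (-960 - 3520 + 15*12 + 12*55) = -5/43808 + (-960 - 3520 + 180 + 660) = -5/43808 - 3640 = -159461125/43808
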